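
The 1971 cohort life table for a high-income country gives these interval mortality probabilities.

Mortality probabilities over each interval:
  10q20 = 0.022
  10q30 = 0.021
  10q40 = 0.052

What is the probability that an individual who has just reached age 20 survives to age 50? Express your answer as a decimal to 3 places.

30p20 = (1 − 0.022) × (1 − 0.021) × (1 − 0.052).
= 0.978 × 0.979 × 0.948 = 0.907674.

0.908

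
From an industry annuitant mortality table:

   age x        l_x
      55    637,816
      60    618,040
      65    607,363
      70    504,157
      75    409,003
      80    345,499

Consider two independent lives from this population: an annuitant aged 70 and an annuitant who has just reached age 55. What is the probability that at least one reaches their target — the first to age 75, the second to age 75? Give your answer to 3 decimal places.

0.932

p₁ = l_75/l_70 = 409,003/504,157 = 0.811261; p₂ = l_75/l_55 = 409,003/637,816 = 0.641255.
P(at least one) = 1 − (1−p₁)(1−p₂) = 1 − 0.188739 × 0.358745 = 0.932291.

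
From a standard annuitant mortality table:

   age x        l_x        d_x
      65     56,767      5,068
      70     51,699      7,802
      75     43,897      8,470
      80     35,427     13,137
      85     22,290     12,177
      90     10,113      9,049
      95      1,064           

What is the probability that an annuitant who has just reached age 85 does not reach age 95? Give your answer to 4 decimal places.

0.9523

P(die before 95 | alive at 85) = 1 − l_95/l_85 = 1 − 1,064/22,290 = (21,226)/22,290 = 0.952266.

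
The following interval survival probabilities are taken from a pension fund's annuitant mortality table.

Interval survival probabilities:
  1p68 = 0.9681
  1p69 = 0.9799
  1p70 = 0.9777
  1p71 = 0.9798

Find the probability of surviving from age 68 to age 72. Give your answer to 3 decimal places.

Chaining the interval survival probabilities: 0.9681 × 0.9799 × 0.9777 × 0.9798.
= 0.908751.

0.909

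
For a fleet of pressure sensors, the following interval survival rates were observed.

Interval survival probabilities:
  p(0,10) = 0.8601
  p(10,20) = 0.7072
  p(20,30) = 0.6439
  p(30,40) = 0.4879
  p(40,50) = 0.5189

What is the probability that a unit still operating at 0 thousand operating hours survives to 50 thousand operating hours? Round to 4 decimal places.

Chaining the interval survival probabilities: 0.8601 × 0.7072 × 0.6439 × 0.4879 × 0.5189.
= 0.099157.

0.0992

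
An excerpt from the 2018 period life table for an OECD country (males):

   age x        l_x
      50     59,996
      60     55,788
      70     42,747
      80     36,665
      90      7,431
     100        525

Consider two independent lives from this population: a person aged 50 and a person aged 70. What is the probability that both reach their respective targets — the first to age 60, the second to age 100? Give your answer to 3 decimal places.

p₁ = l_60/l_50 = 55,788/59,996 = 0.929862; p₂ = l_100/l_70 = 525/42,747 = 0.012282.
P(both) = p₁ × p₂ = 0.929862 × 0.012282 = 0.011421.

0.011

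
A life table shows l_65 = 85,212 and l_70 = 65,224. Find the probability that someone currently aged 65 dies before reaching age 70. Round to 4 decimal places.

0.2346

P(die before 70 | alive at 65) = 1 − l_70/l_65 = 1 − 65,224/85,212 = (19,988)/85,212 = 0.234568.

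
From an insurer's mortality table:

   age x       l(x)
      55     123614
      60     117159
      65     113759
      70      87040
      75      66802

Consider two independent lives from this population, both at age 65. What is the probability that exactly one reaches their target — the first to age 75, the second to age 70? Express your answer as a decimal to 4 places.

p₁ = l(75)/l(65) = 66802/113759 = 0.587224; p₂ = l(70)/l(65) = 87040/113759 = 0.765126.
P(exactly one) = p₁(1−p₂) + (1−p₁)p₂ = 0.137924 + 0.315826 = 0.453749.

0.4537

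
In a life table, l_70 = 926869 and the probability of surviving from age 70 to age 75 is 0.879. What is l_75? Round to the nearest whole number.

l_75 = l_70 × p = 926869 × 0.879 = 814718.

814718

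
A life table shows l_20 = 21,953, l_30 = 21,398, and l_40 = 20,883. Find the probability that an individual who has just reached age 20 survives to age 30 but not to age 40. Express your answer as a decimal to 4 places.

This is the probability of reaching 30 but not 40, conditional on being alive at 20: (l_30 − l_40) / l_20.
= (21,398 − 20,883) / 21,953 = 515 / 21,953 = 0.023459.

0.0235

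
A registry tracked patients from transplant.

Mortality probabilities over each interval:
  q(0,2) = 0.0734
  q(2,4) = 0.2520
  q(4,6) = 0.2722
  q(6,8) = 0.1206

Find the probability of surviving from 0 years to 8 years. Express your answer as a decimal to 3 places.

P(survive 0→8) = (1 − 0.0734) × (1 − 0.2520) × (1 − 0.2722) × (1 − 0.1206).
= 0.9266 × 0.7480 × 0.7278 × 0.8794 = 0.443601.

0.444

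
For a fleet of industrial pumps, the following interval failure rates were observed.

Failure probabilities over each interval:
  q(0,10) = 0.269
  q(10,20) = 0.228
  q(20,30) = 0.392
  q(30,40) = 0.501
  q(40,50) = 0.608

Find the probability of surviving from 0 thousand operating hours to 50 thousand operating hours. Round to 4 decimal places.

0.0671

The overall survival probability is (1 − 0.269) × (1 − 0.228) × (1 − 0.392) × (1 − 0.501) × (1 − 0.608).
= 0.731 × 0.772 × 0.608 × 0.499 × 0.392 = 0.067116.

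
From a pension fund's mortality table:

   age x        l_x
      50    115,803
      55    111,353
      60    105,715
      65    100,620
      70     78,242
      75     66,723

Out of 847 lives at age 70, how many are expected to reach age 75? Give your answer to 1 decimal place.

722.3

The relevant probability is 66,723/78,242 = 0.852777.
Expected number = 847 × 0.852777 = 722.3.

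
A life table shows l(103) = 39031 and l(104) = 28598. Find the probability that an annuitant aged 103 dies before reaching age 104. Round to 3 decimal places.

0.267

P(die before 104 | alive at 103) = 1 − l(104)/l(103) = 1 − 28598/39031 = (10433)/39031 = 0.267300.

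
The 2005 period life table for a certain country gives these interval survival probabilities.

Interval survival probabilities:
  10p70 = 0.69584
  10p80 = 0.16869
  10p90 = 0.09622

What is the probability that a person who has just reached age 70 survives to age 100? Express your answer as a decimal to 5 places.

The overall survival probability is 0.69584 × 0.16869 × 0.09622.
= 0.011294.

0.01129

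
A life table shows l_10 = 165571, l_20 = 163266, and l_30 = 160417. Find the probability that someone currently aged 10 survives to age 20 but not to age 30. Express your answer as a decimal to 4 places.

0.0172

We want 10|10q10 = (l_20 − l_30)/l_10.
This is the probability of reaching 20 but not 30, conditional on being alive at 10: (l_20 − l_30) / l_10.
= (163266 − 160417) / 165571 = 2849 / 165571 = 0.017207.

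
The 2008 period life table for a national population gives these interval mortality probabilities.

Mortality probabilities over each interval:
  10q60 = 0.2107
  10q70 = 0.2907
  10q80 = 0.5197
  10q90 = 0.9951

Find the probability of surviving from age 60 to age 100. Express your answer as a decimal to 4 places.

The overall survival probability is (1 − 0.2107) × (1 − 0.2907) × (1 − 0.5197) × (1 − 0.9951).
= 0.7893 × 0.7093 × 0.4803 × 0.0049 = 0.001318.

0.0013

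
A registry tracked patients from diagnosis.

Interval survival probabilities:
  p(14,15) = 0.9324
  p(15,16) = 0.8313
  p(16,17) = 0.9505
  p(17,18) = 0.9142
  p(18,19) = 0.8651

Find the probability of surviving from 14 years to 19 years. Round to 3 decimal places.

0.583

Survival from 14 to 19 is the product of surviving each interval: 0.9324 × 0.8313 × 0.9505 × 0.9142 × 0.8651.
= 0.582666.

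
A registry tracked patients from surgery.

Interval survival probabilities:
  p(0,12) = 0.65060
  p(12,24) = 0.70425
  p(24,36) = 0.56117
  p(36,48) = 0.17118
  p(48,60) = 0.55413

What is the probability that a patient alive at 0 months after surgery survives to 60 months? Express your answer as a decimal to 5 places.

The overall survival probability is 0.65060 × 0.70425 × 0.56117 × 0.17118 × 0.55413.
= 0.024389.

0.02439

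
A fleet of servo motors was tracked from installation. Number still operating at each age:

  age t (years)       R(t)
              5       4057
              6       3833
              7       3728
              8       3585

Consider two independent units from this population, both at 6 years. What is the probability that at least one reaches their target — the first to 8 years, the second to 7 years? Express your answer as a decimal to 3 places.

0.998

p₁ = R(8)/R(6) = 3585/3833 = 0.935299; p₂ = R(7)/R(6) = 3728/3833 = 0.972606.
P(at least one) = 1 − (1−p₁)(1−p₂) = 1 − 0.064701 × 0.027394 = 0.998228.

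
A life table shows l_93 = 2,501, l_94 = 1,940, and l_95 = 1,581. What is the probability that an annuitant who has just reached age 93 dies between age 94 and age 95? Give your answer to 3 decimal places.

0.144

We want 1|1q93 = (l_94 − l_95)/l_93.
This is the probability of reaching 94 but not 95, conditional on being alive at 93: (l_94 − l_95) / l_93.
= (1,940 − 1,581) / 2,501 = 359 / 2,501 = 0.143543.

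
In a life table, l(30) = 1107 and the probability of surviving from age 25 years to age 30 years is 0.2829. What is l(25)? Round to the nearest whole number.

3913

l(25) = l(30) / p = 1107 / 0.2829 = 3913.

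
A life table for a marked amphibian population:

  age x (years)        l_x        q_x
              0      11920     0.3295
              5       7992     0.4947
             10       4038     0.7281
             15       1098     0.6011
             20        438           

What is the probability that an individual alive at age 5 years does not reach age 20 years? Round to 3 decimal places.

0.945

P(die before 20 | alive at 5) = 1 − l_20/l_5 = 1 − 438/7992 = (7554)/7992 = 0.945195.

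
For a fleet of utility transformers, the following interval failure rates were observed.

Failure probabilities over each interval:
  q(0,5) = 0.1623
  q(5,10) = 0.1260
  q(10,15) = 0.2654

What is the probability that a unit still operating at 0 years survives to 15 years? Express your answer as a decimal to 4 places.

The overall survival probability is (1 − 0.1623) × (1 − 0.1260) × (1 − 0.2654).
= 0.8377 × 0.8740 × 0.7346 = 0.537837.

0.5378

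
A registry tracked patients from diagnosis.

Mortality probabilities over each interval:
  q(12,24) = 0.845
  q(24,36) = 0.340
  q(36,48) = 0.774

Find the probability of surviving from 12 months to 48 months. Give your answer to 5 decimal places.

The overall survival probability is (1 − 0.845) × (1 − 0.340) × (1 − 0.774).
= 0.155 × 0.660 × 0.226 = 0.023120.

0.02312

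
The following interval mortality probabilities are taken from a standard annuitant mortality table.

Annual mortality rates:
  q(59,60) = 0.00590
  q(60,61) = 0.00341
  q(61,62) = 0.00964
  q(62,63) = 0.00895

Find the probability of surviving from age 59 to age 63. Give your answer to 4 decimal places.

The overall survival probability is (1 − 0.00590) × (1 − 0.00341) × (1 − 0.00964) × (1 − 0.00895).
= 0.99410 × 0.99659 × 0.99036 × 0.99105 = 0.972378.

0.9724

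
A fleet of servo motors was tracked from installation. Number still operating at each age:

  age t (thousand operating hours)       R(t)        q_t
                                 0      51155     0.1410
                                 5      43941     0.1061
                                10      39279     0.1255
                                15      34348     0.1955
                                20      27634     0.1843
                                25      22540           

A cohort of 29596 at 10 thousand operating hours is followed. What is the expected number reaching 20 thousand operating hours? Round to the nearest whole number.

20822

The relevant probability is 27634/39279 = 0.703531.
Expected number = 29596 × 0.703531 = 20822.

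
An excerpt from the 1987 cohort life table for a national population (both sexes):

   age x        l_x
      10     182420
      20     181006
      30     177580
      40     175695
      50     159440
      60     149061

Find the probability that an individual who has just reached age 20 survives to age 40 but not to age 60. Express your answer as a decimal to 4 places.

We want 20|20q20 = (l_40 − l_60)/l_20.
This is the probability of reaching 40 but not 60, conditional on being alive at 20: (l_40 − l_60) / l_20.
= (175695 − 149061) / 181006 = 26634 / 181006 = 0.147144.

0.1471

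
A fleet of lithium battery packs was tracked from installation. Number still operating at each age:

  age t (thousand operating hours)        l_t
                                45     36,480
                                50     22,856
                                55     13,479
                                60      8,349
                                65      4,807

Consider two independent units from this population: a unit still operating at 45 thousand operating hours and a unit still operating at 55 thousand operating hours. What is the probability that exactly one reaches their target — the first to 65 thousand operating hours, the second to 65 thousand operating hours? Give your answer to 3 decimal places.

p₁ = l_65/l_45 = 4,807/36,480 = 0.131771; p₂ = l_65/l_55 = 4,807/13,479 = 0.356629.
P(exactly one) = p₁(1−p₂) + (1−p₁)p₂ = 0.084778 + 0.309636 = 0.394413.

0.394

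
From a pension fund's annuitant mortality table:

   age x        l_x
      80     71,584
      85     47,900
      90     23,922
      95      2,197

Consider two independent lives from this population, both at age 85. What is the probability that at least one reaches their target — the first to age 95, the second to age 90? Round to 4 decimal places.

0.5224

p₁ = l_95/l_85 = 2,197/47,900 = 0.045866; p₂ = l_90/l_85 = 23,922/47,900 = 0.499415.
P(at least one) = 1 − (1−p₁)(1−p₂) = 1 − 0.954134 × 0.500585 = 0.522375.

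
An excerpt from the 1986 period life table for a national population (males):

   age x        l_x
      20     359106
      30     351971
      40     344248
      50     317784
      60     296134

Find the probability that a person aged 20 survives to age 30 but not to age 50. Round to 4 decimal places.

0.0952

We want 10|20q20 = (l_30 − l_50)/l_20.
This is the probability of reaching 30 but not 50, conditional on being alive at 20: (l_30 − l_50) / l_20.
= (351971 − 317784) / 359106 = 34187 / 359106 = 0.095200.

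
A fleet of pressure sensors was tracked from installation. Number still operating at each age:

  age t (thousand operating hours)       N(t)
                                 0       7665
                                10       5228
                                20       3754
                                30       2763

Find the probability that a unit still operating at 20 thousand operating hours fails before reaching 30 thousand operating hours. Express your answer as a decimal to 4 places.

0.2640

P(fail before 30 | operational at 20) = 1 − N(30)/N(20) = 1 − 2763/3754 = (991)/3754 = 0.263985.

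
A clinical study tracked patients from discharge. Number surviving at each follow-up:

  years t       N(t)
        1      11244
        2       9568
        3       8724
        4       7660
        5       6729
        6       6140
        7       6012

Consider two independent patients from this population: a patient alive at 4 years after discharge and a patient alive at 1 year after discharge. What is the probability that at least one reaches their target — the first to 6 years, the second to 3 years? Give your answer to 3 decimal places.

p₁ = N(6)/N(4) = 6140/7660 = 0.801567; p₂ = N(3)/N(1) = 8724/11244 = 0.775880.
P(at least one) = 1 − (1−p₁)(1−p₂) = 1 − 0.198433 × 0.224120 = 0.955527.

0.956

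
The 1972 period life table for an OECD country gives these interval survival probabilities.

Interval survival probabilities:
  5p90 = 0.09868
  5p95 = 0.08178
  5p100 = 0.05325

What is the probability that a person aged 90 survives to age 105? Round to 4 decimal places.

0.0004

15p90 = 0.09868 × 0.08178 × 0.05325.
= 0.000430.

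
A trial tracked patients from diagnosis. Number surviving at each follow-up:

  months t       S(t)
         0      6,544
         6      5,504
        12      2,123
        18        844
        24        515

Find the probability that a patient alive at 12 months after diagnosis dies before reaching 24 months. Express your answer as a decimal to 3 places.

P(die before 24 | alive at 12) = 1 − S(24)/S(12) = 1 − 515/2,123 = (1,608)/2,123 = 0.757419.

0.757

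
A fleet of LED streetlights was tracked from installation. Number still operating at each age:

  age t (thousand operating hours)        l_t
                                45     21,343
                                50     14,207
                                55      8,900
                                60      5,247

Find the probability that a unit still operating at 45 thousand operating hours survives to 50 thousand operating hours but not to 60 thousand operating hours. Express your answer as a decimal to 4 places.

This is the probability of reaching 50 but not 60, conditional on being operational at 45: (l_50 − l_60) / l_45.
= (14,207 − 5,247) / 21,343 = 8,960 / 21,343 = 0.419810.

0.4198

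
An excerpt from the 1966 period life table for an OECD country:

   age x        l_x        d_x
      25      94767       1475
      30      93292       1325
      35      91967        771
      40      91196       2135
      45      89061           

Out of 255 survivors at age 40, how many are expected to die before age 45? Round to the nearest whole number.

6

The relevant probability is 1 − 89061/91196 = 0.023411.
Expected number = 255 × 0.023411 = 6.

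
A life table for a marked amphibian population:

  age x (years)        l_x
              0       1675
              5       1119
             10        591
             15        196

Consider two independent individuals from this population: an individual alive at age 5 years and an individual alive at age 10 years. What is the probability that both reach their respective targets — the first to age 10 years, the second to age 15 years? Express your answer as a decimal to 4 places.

0.1752

p₁ = l_10/l_5 = 591/1119 = 0.528150; p₂ = l_15/l_10 = 196/591 = 0.331641.
P(both) = p₁ × p₂ = 0.528150 × 0.331641 = 0.175156.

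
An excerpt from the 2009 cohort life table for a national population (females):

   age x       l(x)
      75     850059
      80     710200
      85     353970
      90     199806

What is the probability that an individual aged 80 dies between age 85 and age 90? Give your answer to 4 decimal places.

This is the probability of reaching 85 but not 90, conditional on being alive at 80: (l(85) − l(90)) / l(80).
= (353970 − 199806) / 710200 = 154164 / 710200 = 0.217071.

0.2171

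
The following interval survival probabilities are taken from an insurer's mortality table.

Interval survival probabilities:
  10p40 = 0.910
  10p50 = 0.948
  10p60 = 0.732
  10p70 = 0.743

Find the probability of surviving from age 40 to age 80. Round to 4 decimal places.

0.4692

Survival from 40 to 80 is the product of surviving each interval: 0.910 × 0.948 × 0.732 × 0.743.
= 0.469191.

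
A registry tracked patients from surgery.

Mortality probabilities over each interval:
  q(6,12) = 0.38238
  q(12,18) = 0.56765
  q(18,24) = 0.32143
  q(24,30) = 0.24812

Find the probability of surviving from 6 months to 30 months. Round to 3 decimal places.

0.136

Survival from 6 to 30 is the product of surviving each interval: (1 − 0.38238) × (1 − 0.56765) × (1 − 0.32143) × (1 − 0.24812).
= 0.61762 × 0.43235 × 0.67857 × 0.75188 = 0.136239.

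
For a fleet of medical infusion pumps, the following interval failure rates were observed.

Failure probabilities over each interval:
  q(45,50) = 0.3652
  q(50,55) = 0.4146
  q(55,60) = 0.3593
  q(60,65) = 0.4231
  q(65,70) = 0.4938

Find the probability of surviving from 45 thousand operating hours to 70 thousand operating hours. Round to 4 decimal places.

The overall survival probability is (1 − 0.3652) × (1 − 0.4146) × (1 − 0.3593) × (1 − 0.4231) × (1 − 0.4938).
= 0.6348 × 0.5854 × 0.6407 × 0.5769 × 0.5062 = 0.069529.

0.0695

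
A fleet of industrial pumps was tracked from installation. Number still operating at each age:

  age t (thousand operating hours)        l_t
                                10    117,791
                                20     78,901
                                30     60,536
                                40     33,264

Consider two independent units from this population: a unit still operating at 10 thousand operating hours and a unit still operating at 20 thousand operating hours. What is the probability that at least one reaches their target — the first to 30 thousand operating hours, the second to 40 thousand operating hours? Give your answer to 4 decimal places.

p₁ = l_30/l_10 = 60,536/117,791 = 0.513927; p₂ = l_40/l_20 = 33,264/78,901 = 0.421592.
P(at least one) = 1 − (1−p₁)(1−p₂) = 1 − 0.486073 × 0.578408 = 0.718851.

0.7189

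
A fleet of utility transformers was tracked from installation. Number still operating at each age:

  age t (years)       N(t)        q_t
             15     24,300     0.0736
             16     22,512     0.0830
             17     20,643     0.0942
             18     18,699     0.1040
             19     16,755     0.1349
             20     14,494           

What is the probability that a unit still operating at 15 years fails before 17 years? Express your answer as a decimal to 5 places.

P(fail before 17 | operational at 15) = 1 − N(17)/N(15) = 1 − 20,643/24,300 = (3,657)/24,300 = 0.150494.

0.15049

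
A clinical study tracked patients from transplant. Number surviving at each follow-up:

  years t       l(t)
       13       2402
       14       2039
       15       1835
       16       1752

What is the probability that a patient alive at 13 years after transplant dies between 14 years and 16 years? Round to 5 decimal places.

0.11948

This is the probability of reaching 14 but not 16, conditional on being alive at 13: (l(14) − l(16)) / l(13).
= (2039 − 1752) / 2402 = 287 / 2402 = 0.119484.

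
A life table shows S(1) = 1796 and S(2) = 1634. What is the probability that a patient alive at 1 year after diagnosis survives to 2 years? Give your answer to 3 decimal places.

The conditional survival probability is S(2)/S(1) = 1634/1796 = 0.909800.

0.910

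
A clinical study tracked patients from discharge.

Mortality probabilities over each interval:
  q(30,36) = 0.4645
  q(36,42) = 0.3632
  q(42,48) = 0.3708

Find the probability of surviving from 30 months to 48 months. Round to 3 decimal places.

The overall survival probability is (1 − 0.4645) × (1 − 0.3632) × (1 − 0.3708).
= 0.5355 × 0.6368 × 0.6292 = 0.214561.

0.215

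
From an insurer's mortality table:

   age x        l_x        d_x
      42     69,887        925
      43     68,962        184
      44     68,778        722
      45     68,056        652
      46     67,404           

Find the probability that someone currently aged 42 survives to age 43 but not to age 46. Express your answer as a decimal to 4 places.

We want 1|3q42 = (l_43 − l_46)/l_42.
This is the probability of reaching 43 but not 46, conditional on being alive at 42: (l_43 − l_46) / l_42.
= (68,962 − 67,404) / 69,887 = 1,558 / 69,887 = 0.022293.

0.0223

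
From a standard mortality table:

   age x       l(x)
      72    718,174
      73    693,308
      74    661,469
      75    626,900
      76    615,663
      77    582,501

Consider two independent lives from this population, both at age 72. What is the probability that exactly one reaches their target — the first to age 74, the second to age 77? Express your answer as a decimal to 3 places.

0.238

p₁ = l(74)/l(72) = 661,469/718,174 = 0.921043; p₂ = l(77)/l(72) = 582,501/718,174 = 0.811086.
P(exactly one) = p₁(1−p₂) + (1−p₁)p₂ = 0.173998 + 0.064041 = 0.238039.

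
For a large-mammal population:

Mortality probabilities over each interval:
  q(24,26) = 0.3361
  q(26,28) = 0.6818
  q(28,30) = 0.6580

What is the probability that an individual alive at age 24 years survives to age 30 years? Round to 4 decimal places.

The overall survival probability is (1 − 0.3361) × (1 − 0.6818) × (1 − 0.6580).
= 0.6639 × 0.3182 × 0.3420 = 0.072249.

0.0722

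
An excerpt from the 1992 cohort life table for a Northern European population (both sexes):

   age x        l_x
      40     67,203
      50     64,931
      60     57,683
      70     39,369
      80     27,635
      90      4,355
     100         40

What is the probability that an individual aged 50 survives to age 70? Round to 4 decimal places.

0.6063

We want 20p50 = l_70/l_50.
The conditional survival probability is l_70/l_50 = 39,369/64,931 = 0.606321.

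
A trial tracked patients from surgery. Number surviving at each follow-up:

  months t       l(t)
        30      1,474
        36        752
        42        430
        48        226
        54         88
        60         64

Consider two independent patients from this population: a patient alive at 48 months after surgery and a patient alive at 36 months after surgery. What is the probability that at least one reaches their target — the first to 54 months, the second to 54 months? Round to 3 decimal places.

0.461

p₁ = l(54)/l(48) = 88/226 = 0.389381; p₂ = l(54)/l(36) = 88/752 = 0.117021.
P(at least one) = 1 − (1−p₁)(1−p₂) = 1 − 0.610619 × 0.882979 = 0.460836.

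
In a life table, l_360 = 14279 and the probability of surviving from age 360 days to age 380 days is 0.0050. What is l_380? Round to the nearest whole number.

71

l_380 = l_360 × p = 14279 × 0.0050 = 71.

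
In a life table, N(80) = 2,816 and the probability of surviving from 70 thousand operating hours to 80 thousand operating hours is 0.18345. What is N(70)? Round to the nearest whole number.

N(70) = N(80) / p = 2,816 / 0.18345 = 15350.

15350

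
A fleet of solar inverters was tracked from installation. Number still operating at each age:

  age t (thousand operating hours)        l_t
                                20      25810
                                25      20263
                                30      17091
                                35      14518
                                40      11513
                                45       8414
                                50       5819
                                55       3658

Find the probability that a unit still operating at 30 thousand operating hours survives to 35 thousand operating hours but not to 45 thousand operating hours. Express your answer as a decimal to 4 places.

This is the probability of reaching 35 but not 45, conditional on being operational at 30: (l_35 − l_45) / l_30.
= (14518 − 8414) / 17091 = 6104 / 17091 = 0.357147.

0.3571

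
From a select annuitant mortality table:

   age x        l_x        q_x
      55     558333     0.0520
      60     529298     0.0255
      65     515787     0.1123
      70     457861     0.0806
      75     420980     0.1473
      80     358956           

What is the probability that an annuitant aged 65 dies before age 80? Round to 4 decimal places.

0.3041

P(die before 80 | alive at 65) = 1 − l_80/l_65 = 1 − 358956/515787 = (156831)/515787 = 0.304062.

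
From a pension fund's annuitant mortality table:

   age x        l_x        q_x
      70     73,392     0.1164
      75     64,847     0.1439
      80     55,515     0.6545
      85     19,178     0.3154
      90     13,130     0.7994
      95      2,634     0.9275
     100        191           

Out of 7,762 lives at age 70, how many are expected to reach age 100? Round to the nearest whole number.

The relevant probability is 191/73,392 = 0.002602.
Expected number = 7,762 × 0.002602 = 20.

20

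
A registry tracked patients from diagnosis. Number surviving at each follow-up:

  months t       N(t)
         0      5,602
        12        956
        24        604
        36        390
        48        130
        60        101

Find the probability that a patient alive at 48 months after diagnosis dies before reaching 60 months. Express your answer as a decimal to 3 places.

0.223

P(die before 60 | alive at 48) = 1 − N(60)/N(48) = 1 − 101/130 = (29)/130 = 0.223077.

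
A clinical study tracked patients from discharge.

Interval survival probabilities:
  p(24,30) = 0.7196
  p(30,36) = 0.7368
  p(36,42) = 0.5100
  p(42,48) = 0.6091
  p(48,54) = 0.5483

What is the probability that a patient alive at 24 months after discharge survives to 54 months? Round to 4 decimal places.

The overall survival probability is 0.7196 × 0.7368 × 0.5100 × 0.6091 × 0.5483.
= 0.090306.

0.0903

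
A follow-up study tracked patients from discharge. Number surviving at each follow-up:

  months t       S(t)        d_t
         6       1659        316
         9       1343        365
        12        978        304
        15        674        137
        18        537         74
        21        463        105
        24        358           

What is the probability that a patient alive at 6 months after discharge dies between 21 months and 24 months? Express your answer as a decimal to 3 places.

This is the probability of reaching 21 but not 24, conditional on being alive at 6: (S(21) − S(24)) / S(6).
= (463 − 358) / 1659 = 105 / 1659 = 0.063291.

0.063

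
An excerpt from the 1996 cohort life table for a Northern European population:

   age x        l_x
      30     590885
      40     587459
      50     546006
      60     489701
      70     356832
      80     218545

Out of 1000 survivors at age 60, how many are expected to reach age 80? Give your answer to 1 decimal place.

446.3

The relevant probability is 218545/489701 = 0.446283.
Expected number = 1000 × 0.446283 = 446.3.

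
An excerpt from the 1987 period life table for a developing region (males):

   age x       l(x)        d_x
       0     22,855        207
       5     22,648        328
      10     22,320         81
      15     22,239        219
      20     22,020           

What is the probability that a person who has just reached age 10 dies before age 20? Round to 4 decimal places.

0.0134

P(die before 20 | alive at 10) = 1 − l(20)/l(10) = 1 − 22,020/22,320 = (300)/22,320 = 0.013441.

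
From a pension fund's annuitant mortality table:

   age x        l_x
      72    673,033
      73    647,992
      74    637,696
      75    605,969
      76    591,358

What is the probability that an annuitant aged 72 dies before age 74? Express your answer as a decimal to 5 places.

P(die before 74 | alive at 72) = 1 − l_74/l_72 = 1 − 637,696/673,033 = (35,337)/673,033 = 0.052504.

0.05250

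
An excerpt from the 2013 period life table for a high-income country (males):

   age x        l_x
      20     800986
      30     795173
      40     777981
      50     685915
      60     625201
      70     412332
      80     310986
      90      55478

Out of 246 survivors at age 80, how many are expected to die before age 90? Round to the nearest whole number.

202

The relevant probability is 1 − 55478/310986 = 0.821606.
Expected number = 246 × 0.821606 = 202.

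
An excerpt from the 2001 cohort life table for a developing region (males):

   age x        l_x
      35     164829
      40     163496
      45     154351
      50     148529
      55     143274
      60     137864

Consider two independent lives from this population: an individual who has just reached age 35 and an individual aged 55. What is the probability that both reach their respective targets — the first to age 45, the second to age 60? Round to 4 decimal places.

0.9011

p₁ = l_45/l_35 = 154351/164829 = 0.936431; p₂ = l_60/l_55 = 137864/143274 = 0.962240.
P(both) = p₁ × p₂ = 0.936431 × 0.962240 = 0.901071.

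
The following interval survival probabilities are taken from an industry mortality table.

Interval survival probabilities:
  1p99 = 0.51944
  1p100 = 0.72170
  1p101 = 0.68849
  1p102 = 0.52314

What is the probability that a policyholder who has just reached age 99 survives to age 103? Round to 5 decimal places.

0.13502

4p99 = 0.51944 × 0.72170 × 0.68849 × 0.52314.
= 0.135023.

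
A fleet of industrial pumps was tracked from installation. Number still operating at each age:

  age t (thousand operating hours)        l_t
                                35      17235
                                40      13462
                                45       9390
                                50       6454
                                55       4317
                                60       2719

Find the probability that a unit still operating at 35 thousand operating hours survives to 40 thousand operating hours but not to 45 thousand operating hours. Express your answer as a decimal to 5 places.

This is the probability of reaching 40 but not 45, conditional on being operational at 35: (l_40 − l_45) / l_35.
= (13462 − 9390) / 17235 = 4072 / 17235 = 0.236263.

0.23626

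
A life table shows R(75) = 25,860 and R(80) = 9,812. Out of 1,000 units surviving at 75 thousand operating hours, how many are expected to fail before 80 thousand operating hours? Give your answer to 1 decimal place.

620.6

The relevant probability is 1 − 9,812/25,860 = 0.620572.
Expected number = 1,000 × 0.620572 = 620.6.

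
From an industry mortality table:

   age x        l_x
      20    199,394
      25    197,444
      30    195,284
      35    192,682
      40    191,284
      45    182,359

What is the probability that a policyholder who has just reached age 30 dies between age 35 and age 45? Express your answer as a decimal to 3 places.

We want 5|10q30 = (l_35 − l_45)/l_30.
This is the probability of reaching 35 but not 45, conditional on being alive at 30: (l_35 − l_45) / l_30.
= (192,682 − 182,359) / 195,284 = 10,323 / 195,284 = 0.052861.

0.053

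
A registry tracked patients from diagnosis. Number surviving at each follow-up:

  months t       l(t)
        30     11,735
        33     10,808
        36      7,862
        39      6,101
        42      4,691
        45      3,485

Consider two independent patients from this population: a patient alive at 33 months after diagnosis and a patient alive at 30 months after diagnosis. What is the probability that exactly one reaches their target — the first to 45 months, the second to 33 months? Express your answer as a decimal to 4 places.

0.6495

p₁ = l(45)/l(33) = 3,485/10,808 = 0.322446; p₂ = l(33)/l(30) = 10,808/11,735 = 0.921006.
P(exactly one) = p₁(1−p₂) + (1−p₁)p₂ = 0.025471 + 0.624031 = 0.649503.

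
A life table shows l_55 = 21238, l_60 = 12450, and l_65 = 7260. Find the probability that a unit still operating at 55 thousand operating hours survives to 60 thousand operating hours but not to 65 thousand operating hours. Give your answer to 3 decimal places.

This is the probability of reaching 60 but not 65, conditional on being operational at 55: (l_60 − l_65) / l_55.
= (12450 − 7260) / 21238 = 5190 / 21238 = 0.244373.

0.244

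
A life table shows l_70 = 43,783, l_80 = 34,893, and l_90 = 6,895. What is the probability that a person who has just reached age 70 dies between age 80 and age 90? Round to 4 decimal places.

0.6395

We want 10|10q70 = (l_80 − l_90)/l_70.
This is the probability of reaching 80 but not 90, conditional on being alive at 70: (l_80 − l_90) / l_70.
= (34,893 − 6,895) / 43,783 = 27,998 / 43,783 = 0.639472.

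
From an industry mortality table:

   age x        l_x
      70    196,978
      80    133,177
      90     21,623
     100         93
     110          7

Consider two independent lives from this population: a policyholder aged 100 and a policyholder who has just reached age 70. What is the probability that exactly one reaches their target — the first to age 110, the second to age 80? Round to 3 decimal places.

p₁ = l_110/l_100 = 7/93 = 0.075269; p₂ = l_80/l_70 = 133,177/196,978 = 0.676101.
P(exactly one) = p₁(1−p₂) + (1−p₁)p₂ = 0.024380 + 0.625212 = 0.649591.

0.650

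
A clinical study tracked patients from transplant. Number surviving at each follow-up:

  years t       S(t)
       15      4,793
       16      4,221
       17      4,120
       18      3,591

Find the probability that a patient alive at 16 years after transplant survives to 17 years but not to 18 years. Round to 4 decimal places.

0.1253

This is the probability of reaching 17 but not 18, conditional on being alive at 16: (S(17) − S(18)) / S(16).
= (4,120 − 3,591) / 4,221 = 529 / 4,221 = 0.125326.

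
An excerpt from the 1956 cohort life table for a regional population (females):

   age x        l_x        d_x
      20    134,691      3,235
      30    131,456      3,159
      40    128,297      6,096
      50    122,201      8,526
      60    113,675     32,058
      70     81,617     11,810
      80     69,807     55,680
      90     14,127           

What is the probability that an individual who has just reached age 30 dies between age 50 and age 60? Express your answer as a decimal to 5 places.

0.06486

This is the probability of reaching 50 but not 60, conditional on being alive at 30: (l_50 − l_60) / l_30.
= (122,201 − 113,675) / 131,456 = 8,526 / 131,456 = 0.064858.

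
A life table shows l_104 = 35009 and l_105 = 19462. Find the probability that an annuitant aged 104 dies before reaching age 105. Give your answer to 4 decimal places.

P(die before 105 | alive at 104) = 1 − l_105/l_104 = 1 − 19462/35009 = (15547)/35009 = 0.444086.

0.4441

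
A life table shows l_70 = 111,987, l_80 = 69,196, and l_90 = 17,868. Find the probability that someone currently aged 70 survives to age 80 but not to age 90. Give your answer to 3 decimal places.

This is the probability of reaching 80 but not 90, conditional on being alive at 70: (l_80 − l_90) / l_70.
= (69,196 − 17,868) / 111,987 = 51,328 / 111,987 = 0.458339.

0.458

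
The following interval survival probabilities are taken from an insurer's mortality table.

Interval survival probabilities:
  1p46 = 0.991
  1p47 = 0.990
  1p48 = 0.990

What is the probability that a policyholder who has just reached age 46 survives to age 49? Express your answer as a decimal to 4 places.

The overall survival probability is 0.991 × 0.990 × 0.990.
= 0.971279.

0.9713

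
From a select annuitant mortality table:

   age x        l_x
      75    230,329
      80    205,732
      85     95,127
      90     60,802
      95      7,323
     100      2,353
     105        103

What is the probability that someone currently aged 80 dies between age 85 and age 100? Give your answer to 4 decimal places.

This is the probability of reaching 85 but not 100, conditional on being alive at 80: (l_85 − l_100) / l_80.
= (95,127 − 2,353) / 205,732 = 92,774 / 205,732 = 0.450946.

0.4509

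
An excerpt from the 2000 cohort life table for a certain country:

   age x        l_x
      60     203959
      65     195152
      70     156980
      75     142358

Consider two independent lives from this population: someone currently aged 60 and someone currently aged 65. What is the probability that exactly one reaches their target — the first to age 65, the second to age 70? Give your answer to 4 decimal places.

0.2219

p₁ = l_65/l_60 = 195152/203959 = 0.956820; p₂ = l_70/l_65 = 156980/195152 = 0.804399.
P(exactly one) = p₁(1−p₂) + (1−p₁)p₂ = 0.187155 + 0.034734 = 0.221889.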